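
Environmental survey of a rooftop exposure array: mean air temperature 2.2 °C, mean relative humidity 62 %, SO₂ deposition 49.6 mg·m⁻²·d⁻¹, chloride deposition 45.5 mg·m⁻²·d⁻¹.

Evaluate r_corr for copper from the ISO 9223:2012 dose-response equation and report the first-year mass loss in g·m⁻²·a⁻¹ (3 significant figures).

copper: f(T) = +0.126·(T−10) [T≤10 °C] = -0.9828
  SO₂ term: 0.0053·49.6^0.26·exp(0.059·62-0.9828) = 0.2123
  Sd branch = 0.01025·Sd^0.27·e^(0.036·RH+0.049·T) = 0.2982 μm/a
  r_corr = 0.2123 + 0.2982 = 0.5105 μm/a
Convert to mass loss: 0.5105 μm/a × 8.96 g/cm³ = 4.574 g·m⁻²·a⁻¹

r_corr = 4.57 g·m⁻²·a⁻¹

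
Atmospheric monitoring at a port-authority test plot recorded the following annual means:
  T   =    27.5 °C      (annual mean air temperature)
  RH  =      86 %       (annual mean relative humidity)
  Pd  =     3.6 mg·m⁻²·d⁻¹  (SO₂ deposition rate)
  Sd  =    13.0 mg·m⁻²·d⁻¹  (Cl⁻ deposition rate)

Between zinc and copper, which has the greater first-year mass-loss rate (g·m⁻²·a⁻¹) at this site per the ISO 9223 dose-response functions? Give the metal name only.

zinc: T>10 °C ⇒ hinge -0.071·(27.5−10) = -1.2425
  Pd branch = 0.0129·Pd^0.44·e^(0.046·RH+f) = 0.3418 μm/a
  Sd branch = 0.0175·Sd^0.57·e^(0.008·RH+0.085·T) = 1.556 μm/a
  sum: 0.3418 + 1.556 → r_corr = 1.898 μm/a
  mass loss = 1.898 μm/a × 7.14 g/cm³ = 13.55 g·m⁻²·a⁻¹
copper: T>10 °C ⇒ hinge -0.080·(27.5−10) = -1.4000
  Pd branch = 0.0053·Pd^0.26·e^(0.059·RH+f) = 0.2914 μm/a
  Sd branch = 0.01025·Sd^0.27·e^(0.036·RH+0.049·T) = 1.743 μm/a
  r_corr = 0.2914 + 1.743 = 2.034 μm/a
  mass loss = 2.034 μm/a × 8.96 g/cm³ = 18.23 g·m⁻²·a⁻¹
Ordering by g·m⁻²·a⁻¹: copper (18.2) > zinc (13.5)

copper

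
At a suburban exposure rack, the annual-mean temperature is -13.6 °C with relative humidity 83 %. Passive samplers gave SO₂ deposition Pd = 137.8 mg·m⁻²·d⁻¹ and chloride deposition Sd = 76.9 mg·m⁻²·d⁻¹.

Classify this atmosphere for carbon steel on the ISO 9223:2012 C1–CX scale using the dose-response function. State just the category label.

carbon steel: f(T) = +0.150·(T−10) [T≤10 °C] = -3.5400
  sulphur-dioxide contribution → 3.499 μm/a
  chloride contribution → 13.53 μm/a
  total first-year rate 17.02 μm/a
ISO 9223 Table 2 (carbon steel): 1.3 < 17 ≤ 25 μm/a ⇒ C2

C2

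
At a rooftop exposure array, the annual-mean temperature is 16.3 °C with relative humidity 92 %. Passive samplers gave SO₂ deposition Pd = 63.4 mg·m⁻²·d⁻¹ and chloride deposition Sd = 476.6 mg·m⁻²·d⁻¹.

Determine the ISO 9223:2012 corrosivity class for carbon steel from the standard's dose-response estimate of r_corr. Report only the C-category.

CX

carbon steel: f(T) = -0.054·(T−10) [T>10 °C] = -0.3402
  Pd branch = 1.77·Pd^0.52·e^(0.02·RH+f) = 68.61 μm/a
  Cl⁻ term: 0.102·476.6^0.62·exp(0.033·92+0.04·16.3) = 186.5
  sum: 68.61 + 186.5 → r_corr = 255.1 μm/a
ISO 9223 Table 2 (carbon steel): 200 < 255 ≤ 700 μm/a ⇒ CX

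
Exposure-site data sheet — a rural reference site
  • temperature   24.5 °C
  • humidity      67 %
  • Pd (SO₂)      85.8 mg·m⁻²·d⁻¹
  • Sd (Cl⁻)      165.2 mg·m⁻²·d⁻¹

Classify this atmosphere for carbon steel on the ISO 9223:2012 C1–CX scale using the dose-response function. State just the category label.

carbon steel: f(T) = -0.054·(T−10) [T>10 °C] = -0.7830
  Pd branch = 1.77·Pd^0.52·e^(0.02·RH+f) = 31.28 μm/a
  Cl⁻ term: 0.102·165.2^0.62·exp(0.033·67+0.04·24.5) = 58.83
  r_corr = 31.28 + 58.83 = 90.11 μm/a
Category bounds: 80…200 μm/a bracket r_corr ⇒ C5

C5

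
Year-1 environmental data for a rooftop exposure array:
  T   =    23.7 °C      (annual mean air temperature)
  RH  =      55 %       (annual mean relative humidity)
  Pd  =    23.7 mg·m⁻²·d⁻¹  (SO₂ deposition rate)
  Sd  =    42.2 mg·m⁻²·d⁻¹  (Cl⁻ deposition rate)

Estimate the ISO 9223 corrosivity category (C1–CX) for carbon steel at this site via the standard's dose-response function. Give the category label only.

carbon steel: T>10 °C ⇒ hinge -0.054·(23.7−10) = -0.7398
  Pd branch = 1.77·Pd^0.52·e^(0.02·RH+f) = 13.16 μm/a
  Cl⁻ term: 0.102·42.2^0.62·exp(0.033·55+0.04·23.7) = 16.45
  sum: 13.16 + 16.45 → r_corr = 29.61 μm/a
ISO 9223 Table 2 (carbon steel): 25 < 29.6 ≤ 50 μm/a ⇒ C3

C3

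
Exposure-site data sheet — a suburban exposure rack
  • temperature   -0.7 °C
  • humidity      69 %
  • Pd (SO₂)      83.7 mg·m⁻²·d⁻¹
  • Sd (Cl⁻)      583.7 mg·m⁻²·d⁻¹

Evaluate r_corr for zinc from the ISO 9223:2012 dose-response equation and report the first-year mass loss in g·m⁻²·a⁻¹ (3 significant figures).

zinc: temperature factor f = +0.038·(-10.7) = -0.4066
  sulphur-dioxide contribution → 1.44 μm/a
  chloride contribution → 1.081 μm/a
  ⇒ r_corr(zinc) = 2.521 μm/a
Convert to mass loss: 2.521 μm/a × 7.14 g/cm³ = 18 g·m⁻²·a⁻¹

r_corr = 18.0 g·m⁻²·a⁻¹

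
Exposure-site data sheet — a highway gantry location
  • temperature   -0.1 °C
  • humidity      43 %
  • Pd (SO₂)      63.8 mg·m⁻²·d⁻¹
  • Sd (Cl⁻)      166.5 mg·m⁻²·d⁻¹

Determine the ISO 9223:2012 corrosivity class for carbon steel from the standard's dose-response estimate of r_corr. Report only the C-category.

carbon steel: T≤10 °C ⇒ hinge +0.150·(-0.1−10) = -1.5150
  sulphur-dioxide contribution → 7.98 μm/a
  chloride contribution → 10.01 μm/a
  total first-year rate 17.99 μm/a
Category bounds: 1.3…25 μm/a bracket r_corr ⇒ C2

C2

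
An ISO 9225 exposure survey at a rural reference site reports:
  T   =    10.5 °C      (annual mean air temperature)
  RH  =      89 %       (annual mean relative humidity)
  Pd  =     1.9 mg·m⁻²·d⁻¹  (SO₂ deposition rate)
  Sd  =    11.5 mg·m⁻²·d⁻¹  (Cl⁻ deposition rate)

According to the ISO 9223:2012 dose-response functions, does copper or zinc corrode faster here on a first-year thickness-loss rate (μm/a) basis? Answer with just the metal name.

copper: temperature factor f = -0.080·(0.5) = -0.0400
  Pd branch = 0.0053·Pd^0.26·e^(0.059·RH+f) = 1.148 μm/a
  Cl⁻ term: 0.01025·11.5^0.27·exp(0.036·89+0.049·10.5) = 0.8167
  r_corr = 1.148 + 0.8167 = 1.964 μm/a
zinc: f(T) = -0.071·(T−10) [T>10 °C] = -0.0355
  Pd branch = 0.0129·Pd^0.44·e^(0.046·RH+f) = 0.9904 μm/a
  Sd branch = 0.0175·Sd^0.57·e^(0.008·RH+0.085·T) = 0.3503 μm/a
  sum: 0.9904 + 0.3503 → r_corr = 1.341 μm/a
Ordering by μm/a: copper (1.96) > zinc (1.34)

copper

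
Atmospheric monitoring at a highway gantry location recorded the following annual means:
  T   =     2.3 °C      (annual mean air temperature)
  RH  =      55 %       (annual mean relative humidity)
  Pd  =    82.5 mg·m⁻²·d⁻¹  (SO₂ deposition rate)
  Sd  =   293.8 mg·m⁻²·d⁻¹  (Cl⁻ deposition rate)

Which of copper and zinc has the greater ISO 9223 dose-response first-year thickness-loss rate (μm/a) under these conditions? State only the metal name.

copper: T≤10 °C ⇒ hinge +0.126·(2.3−10) = -0.9702
  SO₂ term: 0.0053·82.5^0.26·exp(0.059·55-0.9702) = 0.1624
  Cl⁻ term: 0.01025·293.8^0.27·exp(0.036·55+0.049·2.3) = 0.3854
  sum: 0.1624 + 0.3854 → r_corr = 0.5478 μm/a
zinc: f(T) = +0.038·(T−10) [T≤10 °C] = -0.2926
  SO₂ term: 0.0129·82.5^0.44·exp(0.046·55-0.2926) = 0.8424
  Cl⁻ term: 0.0175·293.8^0.57·exp(0.008·55+0.085·2.3) = 0.843
  r_corr = 0.8424 + 0.843 = 1.685 μm/a
Ordering by μm/a: zinc (1.69) > copper (0.548)

zinc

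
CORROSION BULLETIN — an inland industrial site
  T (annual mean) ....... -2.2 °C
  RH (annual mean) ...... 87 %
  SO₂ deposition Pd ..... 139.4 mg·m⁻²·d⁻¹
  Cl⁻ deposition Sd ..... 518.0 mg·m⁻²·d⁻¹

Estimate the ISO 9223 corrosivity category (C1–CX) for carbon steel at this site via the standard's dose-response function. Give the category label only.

C5

carbon steel: T≤10 °C ⇒ hinge +0.150·(-2.2−10) = -1.8300
  Pd branch = 1.77·Pd^0.52·e^(0.02·RH+f) = 21.08 μm/a
  Cl⁻ term: 0.102·518.0^0.62·exp(0.033·87+0.04·-2.2) = 79.46
  sum: 21.08 + 79.46 → r_corr = 100.5 μm/a
Category bounds: 80…200 μm/a bracket r_corr ⇒ C5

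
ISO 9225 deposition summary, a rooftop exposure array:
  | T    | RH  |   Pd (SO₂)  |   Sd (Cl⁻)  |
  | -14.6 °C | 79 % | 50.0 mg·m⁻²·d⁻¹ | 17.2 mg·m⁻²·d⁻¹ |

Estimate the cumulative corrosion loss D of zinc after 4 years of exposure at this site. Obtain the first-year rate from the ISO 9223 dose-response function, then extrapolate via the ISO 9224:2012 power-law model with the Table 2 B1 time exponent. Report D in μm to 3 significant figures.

zinc: f(T) = +0.038·(T−10) [T≤10 °C] = -0.9348
  sulphur-dioxide contribution → 1.072 μm/a
  chloride contribution → 0.04817 μm/a
  total first-year rate 1.121 μm/a
Power-law: D(4) = r_corr · 4^0.813
  D(4) = 1.121 × 4^0.813 = 1.121 × 3.087 = 3.459 μm

D(4) = 3.46 μm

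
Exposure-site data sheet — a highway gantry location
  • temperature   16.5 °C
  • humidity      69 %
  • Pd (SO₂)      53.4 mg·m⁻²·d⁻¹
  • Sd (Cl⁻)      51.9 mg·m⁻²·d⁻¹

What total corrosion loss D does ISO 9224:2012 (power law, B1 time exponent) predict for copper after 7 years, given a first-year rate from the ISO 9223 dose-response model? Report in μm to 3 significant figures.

D(7) = 4.84 μm

copper: temperature factor f = -0.080·(6.5) = -0.5200
  Pd branch = 0.0053·Pd^0.26·e^(0.059·RH+f) = 0.5195 μm/a
  Sd branch = 0.01025·Sd^0.27·e^(0.036·RH+0.049·T) = 0.8012 μm/a
  sum: 0.5195 + 0.8012 → r_corr = 1.321 μm/a
Long-term exponent b (ISO 9224 Table 2, B1) = 0.667
  D(7) = 1.321 × 7^0.667 = 1.321 × 3.662 = 4.836 μm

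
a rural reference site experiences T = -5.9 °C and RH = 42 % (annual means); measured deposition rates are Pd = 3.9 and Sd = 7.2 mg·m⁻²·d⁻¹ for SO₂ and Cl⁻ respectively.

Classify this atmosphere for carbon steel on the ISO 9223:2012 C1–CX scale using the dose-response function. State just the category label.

C2

carbon steel: f(T) = +0.150·(T−10) [T≤10 °C] = -2.3850
  sulphur-dioxide contribution → 0.7662 μm/a
  chloride contribution → 1.095 μm/a
  total first-year rate 1.862 μm/a
1.86 μm/a falls in (1.3, 25] for carbon steel → category C2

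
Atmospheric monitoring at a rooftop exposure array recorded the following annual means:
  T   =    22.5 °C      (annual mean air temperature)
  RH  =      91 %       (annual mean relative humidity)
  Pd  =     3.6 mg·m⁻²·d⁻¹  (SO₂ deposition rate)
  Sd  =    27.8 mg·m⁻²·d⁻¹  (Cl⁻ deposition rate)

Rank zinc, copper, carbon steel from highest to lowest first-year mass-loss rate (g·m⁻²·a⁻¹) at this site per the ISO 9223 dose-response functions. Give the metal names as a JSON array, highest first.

zinc: temperature factor f = -0.071·(12.5) = -0.8875
  sulphur-dioxide contribution → 0.6136 μm/a
  chloride contribution → 1.633 μm/a
  ⇒ r_corr(zinc) = 2.246 μm/a
  mass loss = 2.246 μm/a × 7.14 g/cm³ = 16.04 g·m⁻²·a⁻¹
copper: f(T) = -0.080·(T−10) [T>10 °C] = -1.0000
  sulphur-dioxide contribution → 0.5839 μm/a
  chloride contribution → 2.005 μm/a
  ⇒ r_corr(copper) = 2.589 μm/a
  mass loss = 2.589 μm/a × 8.96 g/cm³ = 23.2 g·m⁻²·a⁻¹
carbon steel: T>10 °C ⇒ hinge -0.054·(22.5−10) = -0.6750
  sulphur-dioxide contribution → 10.83 μm/a
  chloride contribution → 39.72 μm/a
  ⇒ r_corr(carbon steel) = 50.54 μm/a
  mass loss = 50.54 μm/a × 7.85 g/cm³ = 396.8 g·m⁻²·a⁻¹
Ordering by g·m⁻²·a⁻¹: carbon steel (397) > copper (23.2) > zinc (16)

["carbon steel", "copper", "zinc"]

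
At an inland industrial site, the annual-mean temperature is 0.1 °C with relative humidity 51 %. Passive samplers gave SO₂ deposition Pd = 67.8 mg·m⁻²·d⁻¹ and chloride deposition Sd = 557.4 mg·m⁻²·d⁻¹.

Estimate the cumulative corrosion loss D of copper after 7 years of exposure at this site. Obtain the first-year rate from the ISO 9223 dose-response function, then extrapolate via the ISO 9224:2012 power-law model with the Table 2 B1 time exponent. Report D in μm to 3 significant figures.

D(7) = 1.64 μm

copper: temperature factor f = +0.126·(-9.9) = -1.2474
  SO₂ term: 0.0053·67.8^0.26·exp(0.059·51-1.2474) = 0.09235
  Sd branch = 0.01025·Sd^0.27·e^(0.036·RH+0.049·T) = 0.3562 μm/a
  r_corr = 0.09235 + 0.3562 = 0.4485 μm/a
Long-term exponent b (ISO 9224 Table 2, B1) = 0.667
  D(7) = 0.4485 × 7^0.667 = 0.4485 × 3.662 = 1.642 μm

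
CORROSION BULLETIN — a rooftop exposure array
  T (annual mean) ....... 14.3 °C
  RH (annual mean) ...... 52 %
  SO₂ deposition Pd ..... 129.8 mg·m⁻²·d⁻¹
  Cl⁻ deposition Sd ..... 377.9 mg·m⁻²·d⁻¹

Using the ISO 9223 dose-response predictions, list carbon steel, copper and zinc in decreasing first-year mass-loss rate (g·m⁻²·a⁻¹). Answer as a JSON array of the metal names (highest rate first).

carbon steel: f(T) = -0.054·(T−10) [T>10 °C] = -0.2322
  sulphur-dioxide contribution → 49.85 μm/a
  chloride contribution → 39.83 μm/a
  total first-year rate 89.69 μm/a
  mass loss = 89.69 μm/a × 7.85 g/cm³ = 704 g·m⁻²·a⁻¹
copper: temperature factor f = -0.080·(4.3) = -0.3440
  sulphur-dioxide contribution → 0.2862 μm/a
  chloride contribution → 0.6667 μm/a
  ⇒ r_corr(copper) = 0.9529 μm/a
  mass loss = 0.9529 μm/a × 8.96 g/cm³ = 8.538 g·m⁻²·a⁻¹
zinc: T>10 °C ⇒ hinge -0.071·(14.3−10) = -0.3053
  sulphur-dioxide contribution → 0.8844 μm/a
  chloride contribution → 2.634 μm/a
  total first-year rate 3.519 μm/a
  mass loss = 3.519 μm/a × 7.14 g/cm³ = 25.13 g·m⁻²·a⁻¹
Ordering by g·m⁻²·a⁻¹: carbon steel (704) > zinc (25.1) > copper (8.54)

["carbon steel", "zinc", "copper"]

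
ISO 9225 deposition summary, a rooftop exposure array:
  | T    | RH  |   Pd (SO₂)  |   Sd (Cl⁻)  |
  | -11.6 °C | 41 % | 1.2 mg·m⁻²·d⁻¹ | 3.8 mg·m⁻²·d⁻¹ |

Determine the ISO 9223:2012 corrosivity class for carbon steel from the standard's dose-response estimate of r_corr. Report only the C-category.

C1

carbon steel: f(T) = +0.150·(T−10) [T≤10 °C] = -3.2400
  sulphur-dioxide contribution → 0.173 μm/a
  chloride contribution → 0.5677 μm/a
  ⇒ r_corr(carbon steel) = 0.7408 μm/a
Category bounds: 0…1.3 μm/a bracket r_corr ⇒ C1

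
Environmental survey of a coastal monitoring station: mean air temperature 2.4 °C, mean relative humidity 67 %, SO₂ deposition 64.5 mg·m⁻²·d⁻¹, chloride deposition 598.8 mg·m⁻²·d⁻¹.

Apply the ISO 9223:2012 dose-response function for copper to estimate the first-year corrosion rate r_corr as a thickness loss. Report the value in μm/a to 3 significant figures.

r_corr = 1.04 μm/a

copper: T≤10 °C ⇒ hinge +0.126·(2.4−10) = -0.9576
  Pd branch = 0.0053·Pd^0.26·e^(0.059·RH+f) = 0.3131 μm/a
  Sd branch = 0.01025·Sd^0.27·e^(0.036·RH+0.049·T) = 0.7231 μm/a
  sum: 0.3131 + 0.7231 → r_corr = 1.036 μm/a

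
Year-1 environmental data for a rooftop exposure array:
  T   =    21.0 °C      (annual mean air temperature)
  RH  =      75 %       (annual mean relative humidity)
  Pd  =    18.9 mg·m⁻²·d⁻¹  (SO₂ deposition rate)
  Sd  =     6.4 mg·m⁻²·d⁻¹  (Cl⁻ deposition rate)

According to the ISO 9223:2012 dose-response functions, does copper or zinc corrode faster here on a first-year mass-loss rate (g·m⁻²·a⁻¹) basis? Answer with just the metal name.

copper

copper: T>10 °C ⇒ hinge -0.080·(21.0−10) = -0.8800
  SO₂ term: 0.0053·18.9^0.26·exp(0.059·75-0.8800) = 0.3942
  Cl⁻ term: 0.01025·6.4^0.27·exp(0.036·75+0.049·21.0) = 0.7045
  sum: 0.3942 + 0.7045 → r_corr = 1.099 μm/a
  mass loss = 1.099 μm/a × 8.96 g/cm³ = 9.844 g·m⁻²·a⁻¹
zinc: temperature factor f = -0.071·(11.0) = -0.7810
  Pd branch = 0.0129·Pd^0.44·e^(0.046·RH+f) = 0.6782 μm/a
  Cl⁻ term: 0.0175·6.4^0.57·exp(0.008·75+0.085·21.0) = 0.5475
  sum: 0.6782 + 0.5475 → r_corr = 1.226 μm/a
  mass loss = 1.226 μm/a × 7.14 g/cm³ = 8.751 g·m⁻²·a⁻¹
Ordering by g·m⁻²·a⁻¹: copper (9.84) > zinc (8.75)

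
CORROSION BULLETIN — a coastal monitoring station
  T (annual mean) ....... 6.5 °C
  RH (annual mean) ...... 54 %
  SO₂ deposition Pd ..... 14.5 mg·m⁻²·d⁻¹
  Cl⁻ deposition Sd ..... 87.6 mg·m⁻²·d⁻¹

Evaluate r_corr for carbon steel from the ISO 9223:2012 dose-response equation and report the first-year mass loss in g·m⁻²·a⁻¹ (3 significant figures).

carbon steel: T≤10 °C ⇒ hinge +0.150·(6.5−10) = -0.5250
  SO₂ term: 1.77·14.5^0.52·exp(0.02·54-0.5250) = 12.39
  Cl⁻ term: 0.102·87.6^0.62·exp(0.033·54+0.04·6.5) = 12.58
  r_corr = 12.39 + 12.58 = 24.97 μm/a
Convert to mass loss: 24.97 μm/a × 7.85 g/cm³ = 196 g·m⁻²·a⁻¹

r_corr = 196 g·m⁻²·a⁻¹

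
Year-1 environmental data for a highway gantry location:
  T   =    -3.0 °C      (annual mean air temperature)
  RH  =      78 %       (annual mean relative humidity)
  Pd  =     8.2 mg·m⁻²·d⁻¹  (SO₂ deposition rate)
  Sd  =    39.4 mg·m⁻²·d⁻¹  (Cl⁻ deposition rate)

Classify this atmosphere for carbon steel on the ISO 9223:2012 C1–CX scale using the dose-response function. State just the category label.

carbon steel: f(T) = +0.150·(T−10) [T≤10 °C] = -1.9500
  SO₂ term: 1.77·8.2^0.52·exp(0.02·78-1.9500) = 3.579
  Sd branch = 0.102·Sd^0.62·e^(0.033·RH+0.04·T) = 11.58 μm/a
  r_corr = 3.579 + 11.58 = 15.16 μm/a
Category bounds: 1.3…25 μm/a bracket r_corr ⇒ C2

C2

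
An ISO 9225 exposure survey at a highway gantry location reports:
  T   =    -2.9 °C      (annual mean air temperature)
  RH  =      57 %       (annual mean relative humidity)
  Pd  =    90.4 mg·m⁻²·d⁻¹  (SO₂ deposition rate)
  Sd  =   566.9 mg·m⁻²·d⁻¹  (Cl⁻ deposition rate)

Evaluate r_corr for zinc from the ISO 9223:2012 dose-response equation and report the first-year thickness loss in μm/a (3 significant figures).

r_corr = 1.59 μm/a

zinc: temperature factor f = +0.038·(-12.9) = -0.4902
  Pd branch = 0.0129·Pd^0.44·e^(0.046·RH+f) = 0.7891 μm/a
  Sd branch = 0.0175·Sd^0.57·e^(0.008·RH+0.085·T) = 0.8008 μm/a
  r_corr = 0.7891 + 0.8008 = 1.59 μm/a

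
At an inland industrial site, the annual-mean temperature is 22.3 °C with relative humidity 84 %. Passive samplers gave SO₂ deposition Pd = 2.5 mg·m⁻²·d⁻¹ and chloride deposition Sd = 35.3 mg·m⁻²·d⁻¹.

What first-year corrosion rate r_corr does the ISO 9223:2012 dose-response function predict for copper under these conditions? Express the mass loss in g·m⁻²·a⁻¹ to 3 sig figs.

copper: T>10 °C ⇒ hinge -0.080·(22.3−10) = -0.9840
  Pd branch = 0.0053·Pd^0.26·e^(0.059·RH+f) = 0.3571 μm/a
  Sd branch = 0.01025·Sd^0.27·e^(0.036·RH+0.049·T) = 1.646 μm/a
  sum: 0.3571 + 1.646 → r_corr = 2.003 μm/a
Convert to mass loss: 2.003 μm/a × 8.96 g/cm³ = 17.95 g·m⁻²·a⁻¹

r_corr = 17.9 g·m⁻²·a⁻¹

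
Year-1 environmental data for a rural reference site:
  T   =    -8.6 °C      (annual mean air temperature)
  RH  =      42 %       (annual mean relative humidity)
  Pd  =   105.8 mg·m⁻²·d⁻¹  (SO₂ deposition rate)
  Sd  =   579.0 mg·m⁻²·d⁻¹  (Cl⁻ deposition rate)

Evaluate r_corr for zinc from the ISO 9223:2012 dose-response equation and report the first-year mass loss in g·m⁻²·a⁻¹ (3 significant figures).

r_corr = 5.60 g·m⁻²·a⁻¹

zinc: temperature factor f = +0.038·(-18.6) = -0.7068
  sulphur-dioxide contribution → 0.3416 μm/a
  chloride contribution → 0.4428 μm/a
  ⇒ r_corr(zinc) = 0.7844 μm/a
Convert to mass loss: 0.7844 μm/a × 7.14 g/cm³ = 5.6 g·m⁻²·a⁻¹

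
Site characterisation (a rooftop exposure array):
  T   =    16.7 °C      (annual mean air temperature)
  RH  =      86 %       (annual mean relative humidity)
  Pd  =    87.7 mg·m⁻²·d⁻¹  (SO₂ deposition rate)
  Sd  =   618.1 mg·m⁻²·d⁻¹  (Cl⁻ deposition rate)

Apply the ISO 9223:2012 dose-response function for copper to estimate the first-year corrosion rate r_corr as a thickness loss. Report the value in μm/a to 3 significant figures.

copper: T>10 °C ⇒ hinge -0.080·(16.7−10) = -0.5360
  sulphur-dioxide contribution → 1.586 μm/a
  chloride contribution → 2.913 μm/a
  total first-year rate 4.498 μm/a

r_corr = 4.50 μm/a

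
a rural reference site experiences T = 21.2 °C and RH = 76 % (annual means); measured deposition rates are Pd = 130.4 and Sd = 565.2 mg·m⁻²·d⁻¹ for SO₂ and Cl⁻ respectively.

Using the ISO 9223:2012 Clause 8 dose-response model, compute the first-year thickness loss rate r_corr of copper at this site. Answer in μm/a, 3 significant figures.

copper: f(T) = -0.080·(T−10) [T>10 °C] = -0.8960
  sulphur-dioxide contribution → 0.68 μm/a
  chloride contribution → 2.473 μm/a
  total first-year rate 3.153 μm/a

r_corr = 3.15 μm/a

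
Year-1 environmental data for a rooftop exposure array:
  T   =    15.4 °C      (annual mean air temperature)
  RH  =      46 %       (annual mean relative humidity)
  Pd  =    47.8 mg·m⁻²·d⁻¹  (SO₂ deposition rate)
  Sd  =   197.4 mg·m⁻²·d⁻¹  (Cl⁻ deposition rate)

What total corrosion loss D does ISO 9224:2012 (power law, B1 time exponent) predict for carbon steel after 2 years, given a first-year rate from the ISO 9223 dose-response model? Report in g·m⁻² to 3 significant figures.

carbon steel: T>10 °C ⇒ hinge -0.054·(15.4−10) = -0.2916
  sulphur-dioxide contribution → 24.78 μm/a
  chloride contribution → 22.83 μm/a
  ⇒ r_corr(carbon steel) = 47.61 μm/a
ISO 9224: D(t) = r_corr · t^b with b = 0.523 (carbon steel, B1)
  D(2) = 47.61 × 2^0.523 = 47.61 × 1.437 = 68.42 μm
  Mass loss = 68.42 μm × 7.85 g/cm³ = 537.1 g·m⁻²

D(2) = 537 g·m⁻²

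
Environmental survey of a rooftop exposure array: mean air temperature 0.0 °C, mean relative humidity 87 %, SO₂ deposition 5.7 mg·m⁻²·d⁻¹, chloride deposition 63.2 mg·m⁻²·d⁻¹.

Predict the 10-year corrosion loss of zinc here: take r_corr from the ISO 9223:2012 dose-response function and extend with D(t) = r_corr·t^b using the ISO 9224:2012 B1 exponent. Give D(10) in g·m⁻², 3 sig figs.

D(10) = 65.5 g·m⁻²

zinc: temperature factor f = +0.038·(-10.0) = -0.3800
  sulphur-dioxide contribution → 1.038 μm/a
  chloride contribution → 0.373 μm/a
  total first-year rate 1.411 μm/a
Long-term exponent b (ISO 9224 Table 2, B1) = 0.813
  D(10) = 1.411 × 10^0.813 = 1.411 × 6.501 = 9.173 μm
  Mass loss = 9.173 μm × 7.14 g/cm³ = 65.5 g·m⁻²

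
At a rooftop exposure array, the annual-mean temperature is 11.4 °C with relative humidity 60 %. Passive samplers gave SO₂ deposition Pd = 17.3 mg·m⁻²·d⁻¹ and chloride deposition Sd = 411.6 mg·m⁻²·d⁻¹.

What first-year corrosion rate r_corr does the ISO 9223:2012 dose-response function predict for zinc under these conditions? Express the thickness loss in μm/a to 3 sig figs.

zinc: T>10 °C ⇒ hinge -0.071·(11.4−10) = -0.0994
  Pd branch = 0.0129·Pd^0.44·e^(0.046·RH+f) = 0.6469 μm/a
  Cl⁻ term: 0.0175·411.6^0.57·exp(0.008·60+0.085·11.4) = 2.305
  sum: 0.6469 + 2.305 → r_corr = 2.951 μm/a

r_corr = 2.95 μm/a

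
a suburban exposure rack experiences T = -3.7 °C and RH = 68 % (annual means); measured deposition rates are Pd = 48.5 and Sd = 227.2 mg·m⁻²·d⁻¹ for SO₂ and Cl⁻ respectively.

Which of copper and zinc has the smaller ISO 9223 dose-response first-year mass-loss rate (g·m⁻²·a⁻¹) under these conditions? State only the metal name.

copper: temperature factor f = +0.126·(-13.7) = -1.7262
  Pd branch = 0.0053·Pd^0.26·e^(0.059·RH+f) = 0.143 μm/a
  Cl⁻ term: 0.01025·227.2^0.27·exp(0.036·68+0.049·-3.7) = 0.4279
  sum: 0.143 + 0.4279 → r_corr = 0.5709 μm/a
  mass loss = 0.5709 μm/a × 8.96 g/cm³ = 5.115 g·m⁻²·a⁻¹
zinc: T≤10 °C ⇒ hinge +0.038·(-3.7−10) = -0.5206
  Pd branch = 0.0129·Pd^0.44·e^(0.046·RH+f) = 0.9654 μm/a
  Cl⁻ term: 0.0175·227.2^0.57·exp(0.008·68+0.085·-3.7) = 0.4851
  r_corr = 0.9654 + 0.4851 = 1.451 μm/a
  mass loss = 1.451 μm/a × 7.14 g/cm³ = 10.36 g·m⁻²·a⁻¹
Ordering by g·m⁻²·a⁻¹: zinc (10.4) > copper (5.12)

copper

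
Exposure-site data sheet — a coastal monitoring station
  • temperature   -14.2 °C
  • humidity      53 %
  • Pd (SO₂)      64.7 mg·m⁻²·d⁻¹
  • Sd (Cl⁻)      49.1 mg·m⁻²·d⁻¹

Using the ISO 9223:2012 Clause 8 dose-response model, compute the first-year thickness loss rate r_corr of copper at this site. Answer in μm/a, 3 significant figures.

copper: temperature factor f = +0.126·(-24.2) = -3.0492
  Pd branch = 0.0053·Pd^0.26·e^(0.059·RH+f) = 0.01694 μm/a
  Sd branch = 0.01025·Sd^0.27·e^(0.036·RH+0.049·T) = 0.09858 μm/a
  r_corr = 0.01694 + 0.09858 = 0.1155 μm/a

r_corr = 0.116 μm/a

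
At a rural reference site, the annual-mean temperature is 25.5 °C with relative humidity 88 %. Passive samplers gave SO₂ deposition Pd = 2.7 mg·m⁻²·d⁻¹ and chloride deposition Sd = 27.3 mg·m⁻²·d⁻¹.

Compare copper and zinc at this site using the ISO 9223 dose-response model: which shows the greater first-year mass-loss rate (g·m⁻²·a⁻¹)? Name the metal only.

copper

copper: temperature factor f = -0.080·(15.5) = -1.2400
  sulphur-dioxide contribution → 0.3571 μm/a
  chloride contribution → 2.075 μm/a
  total first-year rate 2.432 μm/a
  mass loss = 2.432 μm/a × 8.96 g/cm³ = 21.79 g·m⁻²·a⁻¹
zinc: T>10 °C ⇒ hinge -0.071·(25.5−10) = -1.1005
  sulphur-dioxide contribution → 0.3806 μm/a
  chloride contribution → 2.036 μm/a
  total first-year rate 2.416 μm/a
  mass loss = 2.416 μm/a × 7.14 g/cm³ = 17.25 g·m⁻²·a⁻¹
Ordering by g·m⁻²·a⁻¹: copper (21.8) > zinc (17.3)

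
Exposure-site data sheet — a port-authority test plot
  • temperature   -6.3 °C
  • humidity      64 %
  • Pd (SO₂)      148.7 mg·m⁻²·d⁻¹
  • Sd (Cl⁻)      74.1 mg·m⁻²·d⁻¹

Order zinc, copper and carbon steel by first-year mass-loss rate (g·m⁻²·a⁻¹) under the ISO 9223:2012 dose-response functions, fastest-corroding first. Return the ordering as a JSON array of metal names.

["carbon steel", "zinc", "copper"]

zinc: T≤10 °C ⇒ hinge +0.038·(-6.3−10) = -0.6194
  SO₂ term: 0.0129·148.7^0.44·exp(0.046·64-0.6194) = 1.191
  Cl⁻ term: 0.0175·74.1^0.57·exp(0.008·64+0.085·-6.3) = 0.1989
  sum: 1.191 + 0.1989 → r_corr = 1.39 μm/a
  mass loss = 1.39 μm/a × 7.14 g/cm³ = 9.925 g·m⁻²·a⁻¹
copper: T≤10 °C ⇒ hinge +0.126·(-6.3−10) = -2.0538
  SO₂ term: 0.0053·148.7^0.26·exp(0.059·64-2.0538) = 0.1089
  Cl⁻ term: 0.01025·74.1^0.27·exp(0.036·64+0.049·-6.3) = 0.2411
  r_corr = 0.1089 + 0.2411 = 0.35 μm/a
  mass loss = 0.35 μm/a × 8.96 g/cm³ = 3.136 g·m⁻²·a⁻¹
carbon steel: f(T) = +0.150·(T−10) [T≤10 °C] = -2.4450
  SO₂ term: 1.77·148.7^0.52·exp(0.02·64-2.4450) = 7.441
  Cl⁻ term: 0.102·74.1^0.62·exp(0.033·64+0.04·-6.3) = 9.455
  sum: 7.441 + 9.455 → r_corr = 16.9 μm/a
  mass loss = 16.9 μm/a × 7.85 g/cm³ = 132.6 g·m⁻²·a⁻¹
Ordering by g·m⁻²·a⁻¹: carbon steel (133) > zinc (9.92) > copper (3.14)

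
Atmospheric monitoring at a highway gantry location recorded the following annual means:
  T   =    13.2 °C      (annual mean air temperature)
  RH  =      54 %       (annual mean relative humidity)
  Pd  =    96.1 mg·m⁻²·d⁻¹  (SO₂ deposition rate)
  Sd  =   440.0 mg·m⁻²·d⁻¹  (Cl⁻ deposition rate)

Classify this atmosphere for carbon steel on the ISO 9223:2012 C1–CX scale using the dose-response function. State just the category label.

C5

carbon steel: f(T) = -0.054·(T−10) [T>10 °C] = -0.1728
  Pd branch = 1.77·Pd^0.52·e^(0.02·RH+f) = 47.1 μm/a
  Cl⁻ term: 0.102·440.0^0.62·exp(0.033·54+0.04·13.2) = 44.75
  sum: 47.1 + 44.75 → r_corr = 91.84 μm/a
91.8 μm/a falls in (80, 200] for carbon steel → category C5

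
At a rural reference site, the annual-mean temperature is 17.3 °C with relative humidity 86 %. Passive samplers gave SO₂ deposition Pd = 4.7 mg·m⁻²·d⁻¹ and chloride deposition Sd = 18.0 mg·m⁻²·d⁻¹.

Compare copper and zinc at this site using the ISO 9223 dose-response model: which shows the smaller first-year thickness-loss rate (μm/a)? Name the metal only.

zinc

copper: temperature factor f = -0.080·(7.3) = -0.5840
  SO₂ term: 0.0053·4.7^0.26·exp(0.059·86-0.5840) = 0.7063
  Cl⁻ term: 0.01025·18.0^0.27·exp(0.036·86+0.049·17.3) = 1.154
  sum: 0.7063 + 1.154 → r_corr = 1.861 μm/a
zinc: f(T) = -0.071·(T−10) [T>10 °C] = -0.5183
  SO₂ term: 0.0129·4.7^0.44·exp(0.046·86-0.5183) = 0.793
  Cl⁻ term: 0.0175·18.0^0.57·exp(0.008·86+0.085·17.3) = 0.787
  sum: 0.793 + 0.787 → r_corr = 1.58 μm/a
Ordering by μm/a: copper (1.86) > zinc (1.58)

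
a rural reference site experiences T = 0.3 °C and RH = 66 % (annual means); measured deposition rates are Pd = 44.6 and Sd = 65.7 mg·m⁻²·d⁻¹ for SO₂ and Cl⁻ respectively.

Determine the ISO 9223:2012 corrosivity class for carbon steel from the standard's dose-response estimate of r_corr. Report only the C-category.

carbon steel: T≤10 °C ⇒ hinge +0.150·(0.3−10) = -1.4550
  Pd branch = 1.77·Pd^0.52·e^(0.02·RH+f) = 11.14 μm/a
  Sd branch = 0.102·Sd^0.62·e^(0.033·RH+0.04·T) = 12.21 μm/a
  r_corr = 11.14 + 12.21 = 23.35 μm/a
Category bounds: 1.3…25 μm/a bracket r_corr ⇒ C2

C2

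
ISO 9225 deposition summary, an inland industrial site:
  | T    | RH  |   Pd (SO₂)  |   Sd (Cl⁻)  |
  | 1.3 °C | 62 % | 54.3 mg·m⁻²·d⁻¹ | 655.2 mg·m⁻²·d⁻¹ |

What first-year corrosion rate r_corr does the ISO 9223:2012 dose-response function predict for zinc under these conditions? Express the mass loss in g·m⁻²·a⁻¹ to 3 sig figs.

r_corr = 15.9 g·m⁻²·a⁻¹

zinc: T≤10 °C ⇒ hinge +0.038·(1.3−10) = -0.3306
  Pd branch = 0.0129·Pd^0.44·e^(0.046·RH+f) = 0.931 μm/a
  Cl⁻ term: 0.0175·655.2^0.57·exp(0.008·62+0.085·1.3) = 1.294
  sum: 0.931 + 1.294 → r_corr = 2.224 μm/a
Convert to mass loss: 2.224 μm/a × 7.14 g/cm³ = 15.88 g·m⁻²·a⁻¹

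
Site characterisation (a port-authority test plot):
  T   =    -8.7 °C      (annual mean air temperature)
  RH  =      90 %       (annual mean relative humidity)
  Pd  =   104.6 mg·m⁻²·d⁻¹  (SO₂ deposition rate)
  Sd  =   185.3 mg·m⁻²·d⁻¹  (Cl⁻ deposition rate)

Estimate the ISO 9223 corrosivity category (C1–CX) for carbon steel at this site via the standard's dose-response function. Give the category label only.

C3

carbon steel: T≤10 °C ⇒ hinge +0.150·(-8.7−10) = -2.8050
  sulphur-dioxide contribution → 7.272 μm/a
  chloride contribution → 35.76 μm/a
  ⇒ r_corr(carbon steel) = 43.03 μm/a
43 μm/a falls in (25, 50] for carbon steel → category C3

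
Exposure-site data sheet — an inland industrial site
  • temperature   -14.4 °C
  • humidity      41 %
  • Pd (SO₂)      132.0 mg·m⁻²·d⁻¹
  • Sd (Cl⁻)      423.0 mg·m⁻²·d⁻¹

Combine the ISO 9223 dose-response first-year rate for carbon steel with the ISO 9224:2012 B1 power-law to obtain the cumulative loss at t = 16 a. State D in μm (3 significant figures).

D(16) = 45.8 μm

carbon steel: T≤10 °C ⇒ hinge +0.150·(-14.4−10) = -3.6600
  SO₂ term: 1.77·132.0^0.52·exp(0.02·41-3.6600) = 1.31
  Sd branch = 0.102·Sd^0.62·e^(0.033·RH+0.04·T) = 9.427 μm/a
  sum: 1.31 + 9.427 → r_corr = 10.74 μm/a
ISO 9224: D(t) = r_corr · t^b with b = 0.523 (carbon steel, B1)
  D(16) = 10.74 × 16^0.523 = 10.74 × 4.263 = 45.78 μm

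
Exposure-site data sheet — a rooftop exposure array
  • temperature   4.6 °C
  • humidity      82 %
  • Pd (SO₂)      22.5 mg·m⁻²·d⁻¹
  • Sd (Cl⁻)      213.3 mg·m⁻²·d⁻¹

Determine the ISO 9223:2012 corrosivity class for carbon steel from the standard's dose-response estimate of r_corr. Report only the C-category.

C4

carbon steel: temperature factor f = +0.150·(-5.4) = -0.8100
  SO₂ term: 1.77·22.5^0.52·exp(0.02·82-0.8100) = 20.49
  Cl⁻ term: 0.102·213.3^0.62·exp(0.033·82+0.04·4.6) = 51.01
  r_corr = 20.49 + 51.01 = 71.5 μm/a
71.5 μm/a falls in (50, 80] for carbon steel → category C4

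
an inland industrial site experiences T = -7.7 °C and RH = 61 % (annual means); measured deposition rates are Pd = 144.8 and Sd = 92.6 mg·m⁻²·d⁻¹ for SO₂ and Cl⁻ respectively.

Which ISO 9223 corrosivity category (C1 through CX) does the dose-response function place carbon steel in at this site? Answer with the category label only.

C2

carbon steel: T≤10 °C ⇒ hinge +0.150·(-7.7−10) = -2.6550
  Pd branch = 1.77·Pd^0.52·e^(0.02·RH+f) = 5.602 μm/a
  Sd branch = 0.102·Sd^0.62·e^(0.033·RH+0.04·T) = 9.298 μm/a
  r_corr = 5.602 + 9.298 = 14.9 μm/a
ISO 9223 Table 2 (carbon steel): 1.3 < 14.9 ≤ 25 μm/a ⇒ C2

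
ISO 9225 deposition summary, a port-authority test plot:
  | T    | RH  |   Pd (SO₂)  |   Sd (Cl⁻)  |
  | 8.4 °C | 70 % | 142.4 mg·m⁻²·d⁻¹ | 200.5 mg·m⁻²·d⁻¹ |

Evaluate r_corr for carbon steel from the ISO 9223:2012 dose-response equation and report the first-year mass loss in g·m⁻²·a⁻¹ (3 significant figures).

carbon steel: f(T) = +0.150·(T−10) [T≤10 °C] = -0.2400
  sulphur-dioxide contribution → 74.4 μm/a
  chloride contribution → 38.46 μm/a
  ⇒ r_corr(carbon steel) = 112.9 μm/a
Convert to mass loss: 112.9 μm/a × 7.85 g/cm³ = 886 g·m⁻²·a⁻¹

r_corr = 886 g·m⁻²·a⁻¹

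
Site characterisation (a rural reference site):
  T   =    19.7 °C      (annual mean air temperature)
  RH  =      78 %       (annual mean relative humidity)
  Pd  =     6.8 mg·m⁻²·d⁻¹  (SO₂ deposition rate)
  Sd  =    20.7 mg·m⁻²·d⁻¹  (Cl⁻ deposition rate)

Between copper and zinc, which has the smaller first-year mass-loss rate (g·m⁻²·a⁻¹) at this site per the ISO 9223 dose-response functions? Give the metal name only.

zinc

copper: f(T) = -0.080·(T−10) [T>10 °C] = -0.7760
  sulphur-dioxide contribution → 0.4003 μm/a
  chloride contribution → 1.011 μm/a
  total first-year rate 1.411 μm/a
  mass loss = 1.411 μm/a × 8.96 g/cm³ = 12.65 g·m⁻²·a⁻¹
zinc: temperature factor f = -0.071·(9.7) = -0.6887
  sulphur-dioxide contribution → 0.5446 μm/a
  chloride contribution → 0.9803 μm/a
  ⇒ r_corr(zinc) = 1.525 μm/a
  mass loss = 1.525 μm/a × 7.14 g/cm³ = 10.89 g·m⁻²·a⁻¹
Ordering by g·m⁻²·a⁻¹: copper (12.6) > zinc (10.9)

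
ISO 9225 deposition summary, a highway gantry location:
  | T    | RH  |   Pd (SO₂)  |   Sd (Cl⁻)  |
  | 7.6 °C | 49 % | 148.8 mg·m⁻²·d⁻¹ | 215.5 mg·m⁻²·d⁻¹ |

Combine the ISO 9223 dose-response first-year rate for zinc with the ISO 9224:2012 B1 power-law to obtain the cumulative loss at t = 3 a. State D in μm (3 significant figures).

zinc: T≤10 °C ⇒ hinge +0.038·(7.6−10) = -0.0912
  Pd branch = 0.0129·Pd^0.44·e^(0.046·RH+f) = 1.014 μm/a
  Cl⁻ term: 0.0175·215.5^0.57·exp(0.008·49+0.085·7.6) = 1.057
  r_corr = 1.014 + 1.057 = 2.07 μm/a
Power-law: D(3) = r_corr · 3^0.813
  D(3) = 2.07 × 3^0.813 = 2.07 × 2.443 = 5.057 μm

D(3) = 5.06 μm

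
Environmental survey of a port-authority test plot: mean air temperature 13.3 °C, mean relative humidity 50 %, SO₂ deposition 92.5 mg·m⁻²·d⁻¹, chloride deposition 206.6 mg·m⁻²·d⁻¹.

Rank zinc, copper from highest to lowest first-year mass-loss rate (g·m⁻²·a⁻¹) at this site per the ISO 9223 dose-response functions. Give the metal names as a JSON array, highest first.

["zinc", "copper"]

zinc: temperature factor f = -0.071·(3.3) = -0.2343
  sulphur-dioxide contribution → 0.7461 μm/a
  chloride contribution → 1.688 μm/a
  ⇒ r_corr(zinc) = 2.434 μm/a
  mass loss = 2.434 μm/a × 7.14 g/cm³ = 17.38 g·m⁻²·a⁻¹
copper: temperature factor f = -0.080·(3.3) = -0.2640
  sulphur-dioxide contribution → 0.2523 μm/a
  chloride contribution → 0.5018 μm/a
  total first-year rate 0.7542 μm/a
  mass loss = 0.7542 μm/a × 8.96 g/cm³ = 6.757 g·m⁻²·a⁻¹
Ordering by g·m⁻²·a⁻¹: zinc (17.4) > copper (6.76)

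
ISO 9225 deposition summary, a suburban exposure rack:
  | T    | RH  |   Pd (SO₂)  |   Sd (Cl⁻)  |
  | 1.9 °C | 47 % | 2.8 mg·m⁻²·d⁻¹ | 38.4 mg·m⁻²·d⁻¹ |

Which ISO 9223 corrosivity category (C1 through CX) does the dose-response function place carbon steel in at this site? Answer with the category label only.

C2

carbon steel: f(T) = +0.150·(T−10) [T≤10 °C] = -1.2150
  Pd branch = 1.77·Pd^0.52·e^(0.02·RH+f) = 2.296 μm/a
  Sd branch = 0.102·Sd^0.62·e^(0.033·RH+0.04·T) = 4.983 μm/a
  sum: 2.296 + 4.983 → r_corr = 7.279 μm/a
Category bounds: 1.3…25 μm/a bracket r_corr ⇒ C2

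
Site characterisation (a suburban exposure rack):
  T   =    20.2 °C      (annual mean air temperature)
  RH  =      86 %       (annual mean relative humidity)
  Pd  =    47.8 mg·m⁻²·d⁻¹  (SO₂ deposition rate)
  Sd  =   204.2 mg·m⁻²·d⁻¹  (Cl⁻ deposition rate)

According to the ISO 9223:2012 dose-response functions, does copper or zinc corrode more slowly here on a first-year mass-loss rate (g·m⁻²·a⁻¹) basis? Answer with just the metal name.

copper

copper: T>10 °C ⇒ hinge -0.080·(20.2−10) = -0.8160
  SO₂ term: 0.0053·47.8^0.26·exp(0.059·86-0.8160) = 1.024
  Sd branch = 0.01025·Sd^0.27·e^(0.036·RH+0.049·T) = 2.564 μm/a
  r_corr = 1.024 + 2.564 = 3.587 μm/a
  mass loss = 3.587 μm/a × 8.96 g/cm³ = 32.14 g·m⁻²·a⁻¹
zinc: f(T) = -0.071·(T−10) [T>10 °C] = -0.7242
  SO₂ term: 0.0129·47.8^0.44·exp(0.046·86-0.7242) = 1.791
  Sd branch = 0.0175·Sd^0.57·e^(0.008·RH+0.085·T) = 4.02 μm/a
  r_corr = 1.791 + 4.02 = 5.811 μm/a
  mass loss = 5.811 μm/a × 7.14 g/cm³ = 41.49 g·m⁻²·a⁻¹
Ordering by g·m⁻²·a⁻¹: zinc (41.5) > copper (32.1)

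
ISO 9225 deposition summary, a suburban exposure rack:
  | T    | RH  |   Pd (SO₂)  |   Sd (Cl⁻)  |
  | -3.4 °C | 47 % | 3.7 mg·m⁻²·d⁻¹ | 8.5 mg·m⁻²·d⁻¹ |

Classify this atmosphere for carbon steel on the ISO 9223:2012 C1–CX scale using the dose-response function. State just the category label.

C2

carbon steel: temperature factor f = +0.150·(-13.4) = -2.0100
  SO₂ term: 1.77·3.7^0.52·exp(0.02·47-2.0100) = 1.199
  Sd branch = 0.102·Sd^0.62·e^(0.033·RH+0.04·T) = 1.583 μm/a
  sum: 1.199 + 1.583 → r_corr = 2.781 μm/a
2.78 μm/a falls in (1.3, 25] for carbon steel → category C2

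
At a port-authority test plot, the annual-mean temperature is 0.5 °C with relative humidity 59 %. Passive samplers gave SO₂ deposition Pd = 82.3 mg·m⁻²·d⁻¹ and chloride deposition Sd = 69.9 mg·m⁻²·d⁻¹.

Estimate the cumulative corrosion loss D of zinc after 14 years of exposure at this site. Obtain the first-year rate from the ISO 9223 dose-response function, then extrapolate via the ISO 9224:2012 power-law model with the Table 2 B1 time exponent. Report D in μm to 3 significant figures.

zinc: temperature factor f = +0.038·(-9.5) = -0.3610
  SO₂ term: 0.0129·82.3^0.44·exp(0.046·59-0.3610) = 0.9446
  Sd branch = 0.0175·Sd^0.57·e^(0.008·RH+0.085·T) = 0.3295 μm/a
  sum: 0.9446 + 0.3295 → r_corr = 1.274 μm/a
Long-term exponent b (ISO 9224 Table 2, B1) = 0.813
  D(14) = 1.274 × 14^0.813 = 1.274 × 8.547 = 10.89 μm

D(14) = 10.9 μm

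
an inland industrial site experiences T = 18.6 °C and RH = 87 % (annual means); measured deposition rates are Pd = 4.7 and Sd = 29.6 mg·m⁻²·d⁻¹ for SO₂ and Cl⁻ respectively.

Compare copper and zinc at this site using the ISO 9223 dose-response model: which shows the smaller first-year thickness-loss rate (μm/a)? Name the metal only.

copper: f(T) = -0.080·(T−10) [T>10 °C] = -0.6880
  SO₂ term: 0.0053·4.7^0.26·exp(0.059·87-0.6880) = 0.6752
  Cl⁻ term: 0.01025·29.6^0.27·exp(0.036·87+0.049·18.6) = 1.459
  r_corr = 0.6752 + 1.459 = 2.134 μm/a
zinc: T>10 °C ⇒ hinge -0.071·(18.6−10) = -0.6106
  SO₂ term: 0.0129·4.7^0.44·exp(0.046·87-0.6106) = 0.7571
  Sd branch = 0.0175·Sd^0.57·e^(0.008·RH+0.085·T) = 1.176 μm/a
  r_corr = 0.7571 + 1.176 = 1.934 μm/a
Ordering by μm/a: copper (2.13) > zinc (1.93)

zinc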